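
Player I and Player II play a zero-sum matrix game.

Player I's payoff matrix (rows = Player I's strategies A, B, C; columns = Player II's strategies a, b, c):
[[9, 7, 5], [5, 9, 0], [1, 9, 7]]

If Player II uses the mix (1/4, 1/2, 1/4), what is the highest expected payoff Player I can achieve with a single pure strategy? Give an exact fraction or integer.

7

A: (9)·(1/4) + (7)·(1/2) + (5)·(1/4) = 7.
B: (5)·(1/4) + (9)·(1/2) + (0)·(1/4) = 23/4.
C: (1)·(1/4) + (9)·(1/2) + (7)·(1/4) = 13/2.
The best pure response is A with expected payoff 7.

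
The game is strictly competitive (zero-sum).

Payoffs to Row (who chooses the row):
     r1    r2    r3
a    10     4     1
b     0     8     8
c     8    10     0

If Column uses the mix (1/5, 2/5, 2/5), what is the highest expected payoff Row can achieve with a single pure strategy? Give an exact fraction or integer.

a: (10)·(1/5) + (4)·(2/5) + (1)·(2/5) = 4.
b: (0)·(1/5) + (8)·(2/5) + (8)·(2/5) = 32/5.
c: (8)·(1/5) + (10)·(2/5) + (0)·(2/5) = 28/5.
The best pure response is b with expected payoff 32/5.

32/5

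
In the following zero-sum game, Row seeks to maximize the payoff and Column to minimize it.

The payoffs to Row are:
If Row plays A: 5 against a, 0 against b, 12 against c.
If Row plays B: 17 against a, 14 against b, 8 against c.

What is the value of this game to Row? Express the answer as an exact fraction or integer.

28/3

Column a is strictly dominated by b for Column (it gives Row more in every row).
The remaining 2×2 game on (A, B) × (b, c) has no saddle point. Let Row play A with probability p; indifference gives 14(1−p) = 12p + 8(1−p), so p = 1/3.
Similarly Column's optimal q on b is 2/9, and the value is 0·(2/9) + (12)·(7/9) = 28/3.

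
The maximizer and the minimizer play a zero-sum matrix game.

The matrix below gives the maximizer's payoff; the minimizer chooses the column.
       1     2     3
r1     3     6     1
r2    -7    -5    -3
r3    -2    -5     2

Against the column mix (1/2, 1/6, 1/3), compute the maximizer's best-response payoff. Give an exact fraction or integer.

r1: (3)·(1/2) + (6)·(1/6) + (1)·(1/3) = 17/6.
r2: (-7)·(1/2) + (-5)·(1/6) + (-3)·(1/3) = -16/3.
r3: (-2)·(1/2) + (-5)·(1/6) + (2)·(1/3) = -7/6.
The best pure response is r1 with expected payoff 17/6.

17/6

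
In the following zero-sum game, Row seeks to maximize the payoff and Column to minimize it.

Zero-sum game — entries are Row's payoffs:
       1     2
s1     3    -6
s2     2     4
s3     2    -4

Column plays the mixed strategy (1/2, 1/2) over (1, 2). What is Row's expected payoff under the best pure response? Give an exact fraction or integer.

3

s1: (3)·(1/2) + (-6)·(1/2) = -3/2.
s2: (2)·(1/2) + (4)·(1/2) = 3.
s3: (2)·(1/2) + (-4)·(1/2) = -1.
The best pure response is s2 with expected payoff 3.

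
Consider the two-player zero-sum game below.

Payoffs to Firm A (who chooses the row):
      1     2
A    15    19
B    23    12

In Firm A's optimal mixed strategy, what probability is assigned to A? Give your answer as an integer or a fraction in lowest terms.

Row minima are 15 and 12, so Firm A's maximin is 15; column maxima are 23 and 19, so Firm B's minimax is 19. These differ, so the equilibrium is in mixed strategies.
Let Firm A play A with probability p. Firm B is indifferent when 15p + 23(1−p) = 19p + 12(1−p), giving p = 11/15.

11/15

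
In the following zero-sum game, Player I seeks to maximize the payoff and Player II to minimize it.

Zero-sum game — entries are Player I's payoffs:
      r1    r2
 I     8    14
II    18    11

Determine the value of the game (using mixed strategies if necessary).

164/13

Row minima are 8 and 11, so Player I's maximin is 11; column maxima are 18 and 14, so Player II's minimax is 14. These differ, so the equilibrium is in mixed strategies.
Let Player I play I with probability p. Player II is indifferent when 8p + 18(1−p) = 14p + 11(1−p), giving p = 7/13.
Let Player II play r1 with probability q. Player I is indifferent when 8q + 14(1−q) = 18q + 11(1−q), giving q = 3/13.
The value is 8·(3/13) + (14)·(10/13) = 164/13.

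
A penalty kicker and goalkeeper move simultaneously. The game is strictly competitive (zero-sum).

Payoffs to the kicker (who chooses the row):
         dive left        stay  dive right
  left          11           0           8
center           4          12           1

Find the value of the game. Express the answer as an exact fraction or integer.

96/19

Column dive left is strictly dominated by dive right for the goalkeeper (it gives the kicker more in every row).
The remaining 2×2 game on (left, center) × (stay, dive right) has no saddle point. Let the kicker play left with probability p; indifference gives 12(1−p) = 8p + (1−p), so p = 11/19.
Similarly the goalkeeper's optimal q on stay is 7/19, and the value is 0·(7/19) + (8)·(12/19) = 96/19.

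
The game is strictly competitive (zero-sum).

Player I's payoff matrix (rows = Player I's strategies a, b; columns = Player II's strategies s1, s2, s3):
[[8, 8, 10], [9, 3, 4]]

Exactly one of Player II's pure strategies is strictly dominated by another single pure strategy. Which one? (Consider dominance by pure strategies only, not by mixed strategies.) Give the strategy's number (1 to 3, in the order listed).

3

Player II prefers columns that give Player I less. Compare s3 with s2: 8 < 10, 3 < 4.
So s2 strictly dominates s3 for Player II; s3 is strictly dominated.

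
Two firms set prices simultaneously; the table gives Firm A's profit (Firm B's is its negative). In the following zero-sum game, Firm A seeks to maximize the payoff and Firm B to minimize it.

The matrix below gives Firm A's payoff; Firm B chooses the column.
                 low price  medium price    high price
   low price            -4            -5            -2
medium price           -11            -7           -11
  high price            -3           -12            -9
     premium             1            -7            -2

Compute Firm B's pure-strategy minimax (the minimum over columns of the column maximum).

-5

The worst case (largest entry) in each column is low price: 1, medium price: -5, high price: -2.
The best (smallest) of these is -5.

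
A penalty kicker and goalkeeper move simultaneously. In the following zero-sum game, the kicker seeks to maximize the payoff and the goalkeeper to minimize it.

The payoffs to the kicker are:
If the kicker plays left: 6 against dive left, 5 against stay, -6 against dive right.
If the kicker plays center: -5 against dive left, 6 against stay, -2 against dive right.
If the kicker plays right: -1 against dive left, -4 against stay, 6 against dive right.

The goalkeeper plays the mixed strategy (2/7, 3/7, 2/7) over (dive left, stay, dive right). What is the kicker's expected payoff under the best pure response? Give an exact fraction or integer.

left: (6)·(2/7) + (5)·(3/7) + (-6)·(2/7) = 15/7.
center: (-5)·(2/7) + (6)·(3/7) + (-2)·(2/7) = 4/7.
right: (-1)·(2/7) + (-4)·(3/7) + (6)·(2/7) = -2/7.
The best pure response is left with expected payoff 15/7.

15/7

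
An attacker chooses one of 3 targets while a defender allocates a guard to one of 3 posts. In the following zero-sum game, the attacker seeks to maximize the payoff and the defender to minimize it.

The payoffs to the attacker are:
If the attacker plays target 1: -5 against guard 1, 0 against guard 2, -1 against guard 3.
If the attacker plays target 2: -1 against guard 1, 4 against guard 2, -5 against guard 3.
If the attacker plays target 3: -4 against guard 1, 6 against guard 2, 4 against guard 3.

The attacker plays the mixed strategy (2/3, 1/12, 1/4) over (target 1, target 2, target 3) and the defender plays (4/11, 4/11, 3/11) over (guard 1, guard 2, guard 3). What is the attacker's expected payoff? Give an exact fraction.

-127/132

Against (4/11, 4/11, 3/11), each row's expected payoff is target 1: -23/11; target 2: -3/11; target 3: 20/11.
Taking the (2/3, 1/12, 1/4)-weighted average: (2/3)·(-23/11) + (1/12)·(-3/11) + (1/4)·(20/11) = -127/132.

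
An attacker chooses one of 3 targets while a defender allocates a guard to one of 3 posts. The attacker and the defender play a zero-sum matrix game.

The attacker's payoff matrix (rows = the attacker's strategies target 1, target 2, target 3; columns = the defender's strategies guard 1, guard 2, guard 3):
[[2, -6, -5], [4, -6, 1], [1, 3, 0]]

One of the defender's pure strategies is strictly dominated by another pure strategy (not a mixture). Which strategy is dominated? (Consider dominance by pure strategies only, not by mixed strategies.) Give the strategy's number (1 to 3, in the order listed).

1

The defender prefers columns that give the attacker less. Compare guard 1 with guard 3: -5 < 2, 1 < 4, 0 < 1.
So guard 3 strictly dominates guard 1 for the defender; guard 1 is strictly dominated.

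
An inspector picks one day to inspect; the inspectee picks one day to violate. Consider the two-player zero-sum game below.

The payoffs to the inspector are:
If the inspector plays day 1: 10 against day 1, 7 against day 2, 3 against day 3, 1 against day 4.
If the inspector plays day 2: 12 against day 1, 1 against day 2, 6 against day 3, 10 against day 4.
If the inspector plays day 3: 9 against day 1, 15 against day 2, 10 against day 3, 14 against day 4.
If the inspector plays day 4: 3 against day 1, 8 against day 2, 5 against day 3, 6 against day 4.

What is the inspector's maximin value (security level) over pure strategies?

9

The worst-case payoff for each row is day 1: 1, day 2: 1, day 3: 9, day 4: 3.
The best of these is 9.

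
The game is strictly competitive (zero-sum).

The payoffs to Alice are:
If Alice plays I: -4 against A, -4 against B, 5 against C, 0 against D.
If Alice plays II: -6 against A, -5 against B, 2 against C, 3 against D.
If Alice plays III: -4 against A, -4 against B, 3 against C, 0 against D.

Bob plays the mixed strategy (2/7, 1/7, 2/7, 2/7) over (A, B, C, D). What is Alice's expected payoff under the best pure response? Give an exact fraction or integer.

I: (-4)·(2/7) + (-4)·(1/7) + (5)·(2/7) + (0)·(2/7) = -2/7.
II: (-6)·(2/7) + (-5)·(1/7) + (2)·(2/7) + (3)·(2/7) = -1.
III: (-4)·(2/7) + (-4)·(1/7) + (3)·(2/7) + (0)·(2/7) = -6/7.
The best pure response is I with expected payoff -2/7.

-2/7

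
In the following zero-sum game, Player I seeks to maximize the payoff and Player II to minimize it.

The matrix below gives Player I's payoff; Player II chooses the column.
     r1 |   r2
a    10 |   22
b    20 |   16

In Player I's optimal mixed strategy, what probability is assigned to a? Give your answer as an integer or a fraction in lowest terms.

1/4

Row minima are 10 and 16, so Player I's maximin is 16; column maxima are 20 and 22, so Player II's minimax is 20. These differ, so the equilibrium is in mixed strategies.
Let Player I play a with probability p. Player II is indifferent when 10p + 20(1−p) = 22p + 16(1−p), giving p = 1/4.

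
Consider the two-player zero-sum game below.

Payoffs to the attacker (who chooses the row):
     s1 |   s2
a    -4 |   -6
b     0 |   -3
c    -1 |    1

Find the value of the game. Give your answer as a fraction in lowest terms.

Row a is strictly dominated by row b, so the attacker never plays it.
The remaining 2×2 game on (b, c) × (s1, s2) has no saddle point. Let the attacker play b with probability p; indifference gives −(1−p) = −3p + (1−p), so p = 2/5.
Similarly the defender's optimal q on s1 is 4/5, and the value is 0·(4/5) + (-3)·(1/5) = -3/5.

-3/5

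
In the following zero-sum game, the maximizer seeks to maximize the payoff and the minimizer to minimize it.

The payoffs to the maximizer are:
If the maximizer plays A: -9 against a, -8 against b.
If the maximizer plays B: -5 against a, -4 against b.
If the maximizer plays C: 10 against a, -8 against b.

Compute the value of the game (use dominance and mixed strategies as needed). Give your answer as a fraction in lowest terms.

Row A is strictly dominated by row B, so the maximizer never plays it.
The remaining 2×2 game on (B, C) × (a, b) has no saddle point. Let the maximizer play B with probability p; indifference gives −5p + 10(1−p) = −4p − 8(1−p), so p = 18/19.
Similarly the minimizer's optimal q on a is 4/19, and the value is -5·(4/19) + (-4)·(15/19) = -80/19.

-80/19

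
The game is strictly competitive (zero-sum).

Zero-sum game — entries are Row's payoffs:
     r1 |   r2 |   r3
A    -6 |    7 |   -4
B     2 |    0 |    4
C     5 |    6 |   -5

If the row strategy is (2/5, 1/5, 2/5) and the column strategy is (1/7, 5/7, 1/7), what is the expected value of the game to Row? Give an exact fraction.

Against (1/7, 5/7, 1/7), each row's expected payoff is A: 25/7; B: 6/7; C: 30/7.
Taking the (2/5, 1/5, 2/5)-weighted average: (2/5)·(25/7) + (1/5)·(6/7) + (2/5)·(30/7) = 116/35.

116/35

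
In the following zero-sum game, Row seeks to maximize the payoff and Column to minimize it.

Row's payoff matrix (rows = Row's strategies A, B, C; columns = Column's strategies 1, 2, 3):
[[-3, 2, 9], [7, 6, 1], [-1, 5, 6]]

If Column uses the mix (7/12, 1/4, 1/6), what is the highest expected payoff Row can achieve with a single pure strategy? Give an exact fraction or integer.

A: (-3)·(7/12) + (2)·(1/4) + (9)·(1/6) = 1/4.
B: (7)·(7/12) + (6)·(1/4) + (1)·(1/6) = 23/4.
C: (-1)·(7/12) + (5)·(1/4) + (6)·(1/6) = 5/3.
The best pure response is B with expected payoff 23/4.

23/4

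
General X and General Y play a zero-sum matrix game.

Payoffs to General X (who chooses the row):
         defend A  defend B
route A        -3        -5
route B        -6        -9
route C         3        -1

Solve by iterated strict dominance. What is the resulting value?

Column defend A is strictly dominated by defend B for General Y (-5<-3, -9<-6, -1<3); eliminate defend A.
Row route A is strictly dominated by row route C (-1>-5); eliminate route A.
Row route B is strictly dominated by row route C (-1>-9); eliminate route B.
Only (route C, defend B) remains, with payoff -1.

-1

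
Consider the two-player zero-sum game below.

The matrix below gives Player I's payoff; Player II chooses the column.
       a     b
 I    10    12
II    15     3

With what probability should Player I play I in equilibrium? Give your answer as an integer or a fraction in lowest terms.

6/7

Row minima are 10 and 3, so Player I's maximin is 10; column maxima are 15 and 12, so Player II's minimax is 12. These differ, so the equilibrium is in mixed strategies.
Let Player I play I with probability p. Player II is indifferent when 10p + 15(1−p) = 12p + 3(1−p), giving p = 6/7.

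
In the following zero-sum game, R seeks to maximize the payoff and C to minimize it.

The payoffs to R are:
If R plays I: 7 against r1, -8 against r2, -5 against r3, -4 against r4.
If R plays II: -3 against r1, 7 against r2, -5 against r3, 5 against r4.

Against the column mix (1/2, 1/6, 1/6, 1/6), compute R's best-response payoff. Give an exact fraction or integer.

2/3

I: (7)·(1/2) + (-8)·(1/6) + (-5)·(1/6) + (-4)·(1/6) = 2/3.
II: (-3)·(1/2) + (7)·(1/6) + (-5)·(1/6) + (5)·(1/6) = -1/3.
The best pure response is I with expected payoff 2/3.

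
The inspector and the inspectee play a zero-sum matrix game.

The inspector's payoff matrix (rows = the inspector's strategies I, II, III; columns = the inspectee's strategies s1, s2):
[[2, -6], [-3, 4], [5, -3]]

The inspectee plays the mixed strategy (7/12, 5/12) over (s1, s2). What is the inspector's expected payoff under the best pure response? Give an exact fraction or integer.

5/3

I: (2)·(7/12) + (-6)·(5/12) = -4/3.
II: (-3)·(7/12) + (4)·(5/12) = -1/12.
III: (5)·(7/12) + (-3)·(5/12) = 5/3.
The best pure response is III with expected payoff 5/3.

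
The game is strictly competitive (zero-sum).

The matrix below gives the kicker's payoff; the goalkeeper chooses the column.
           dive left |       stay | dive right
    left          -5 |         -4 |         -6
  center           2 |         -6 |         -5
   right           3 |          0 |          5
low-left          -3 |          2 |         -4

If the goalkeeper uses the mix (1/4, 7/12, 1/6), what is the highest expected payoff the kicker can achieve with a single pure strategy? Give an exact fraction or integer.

left: (-5)·(1/4) + (-4)·(7/12) + (-6)·(1/6) = -55/12.
center: (2)·(1/4) + (-6)·(7/12) + (-5)·(1/6) = -23/6.
right: (3)·(1/4) + (0)·(7/12) + (5)·(1/6) = 19/12.
low-left: (-3)·(1/4) + (2)·(7/12) + (-4)·(1/6) = -1/4.
The best pure response is right with expected payoff 19/12.

19/12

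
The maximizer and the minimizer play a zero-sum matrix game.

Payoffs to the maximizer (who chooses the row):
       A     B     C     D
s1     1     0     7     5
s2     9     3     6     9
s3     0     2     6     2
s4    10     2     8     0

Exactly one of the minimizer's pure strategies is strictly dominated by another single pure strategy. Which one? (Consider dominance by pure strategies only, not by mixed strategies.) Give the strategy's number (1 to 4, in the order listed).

3

The minimizer prefers columns that give the maximizer less. Compare C with B: 0 < 7, 3 < 6, 2 < 6, 2 < 8.
So B strictly dominates C for the minimizer; C is strictly dominated.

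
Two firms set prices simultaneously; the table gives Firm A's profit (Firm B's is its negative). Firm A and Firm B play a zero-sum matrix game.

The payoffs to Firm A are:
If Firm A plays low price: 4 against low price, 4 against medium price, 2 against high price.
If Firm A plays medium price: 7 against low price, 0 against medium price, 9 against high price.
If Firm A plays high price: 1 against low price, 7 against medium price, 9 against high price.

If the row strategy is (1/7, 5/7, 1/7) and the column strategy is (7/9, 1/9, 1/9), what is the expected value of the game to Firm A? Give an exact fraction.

347/63

Against (7/9, 1/9, 1/9), each row's expected payoff is low price: 34/9; medium price: 58/9; high price: 23/9.
Taking the (1/7, 5/7, 1/7)-weighted average: (1/7)·(34/9) + (5/7)·(58/9) + (1/7)·(23/9) = 347/63.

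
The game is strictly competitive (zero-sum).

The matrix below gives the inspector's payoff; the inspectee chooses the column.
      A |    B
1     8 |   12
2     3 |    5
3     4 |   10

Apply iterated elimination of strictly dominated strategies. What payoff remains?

Column B is strictly dominated by A for the inspectee (8<12, 3<5, 4<10); eliminate B.
Row 3 is strictly dominated by row 1 (8>4); eliminate 3.
Row 2 is strictly dominated by row 1 (8>3); eliminate 2.
Only (1, A) remains, with payoff 8.

8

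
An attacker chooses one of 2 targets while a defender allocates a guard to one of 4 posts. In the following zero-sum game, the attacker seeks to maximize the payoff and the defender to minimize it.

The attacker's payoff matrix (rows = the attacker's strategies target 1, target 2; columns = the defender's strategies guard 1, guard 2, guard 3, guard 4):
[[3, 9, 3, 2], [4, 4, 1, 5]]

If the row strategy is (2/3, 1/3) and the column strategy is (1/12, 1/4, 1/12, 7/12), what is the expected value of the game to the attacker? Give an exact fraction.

Against (1/12, 1/4, 1/12, 7/12), each row's expected payoff is target 1: 47/12; target 2: 13/3.
Taking the (2/3, 1/3)-weighted average: (2/3)·(47/12) + (1/3)·(13/3) = 73/18.

73/18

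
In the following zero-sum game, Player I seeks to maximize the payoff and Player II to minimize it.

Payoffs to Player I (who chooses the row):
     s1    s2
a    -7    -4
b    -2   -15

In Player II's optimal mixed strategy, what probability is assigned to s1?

Row minima are -7 and -15, so Player I's maximin is -7; column maxima are -2 and -4, so Player II's minimax is -4. These differ, so the equilibrium is in mixed strategies.
Let Player II play s1 with probability q. Player I is indifferent when −7q − 4(1−q) = −2q − 15(1−q), giving q = 11/16.

11/16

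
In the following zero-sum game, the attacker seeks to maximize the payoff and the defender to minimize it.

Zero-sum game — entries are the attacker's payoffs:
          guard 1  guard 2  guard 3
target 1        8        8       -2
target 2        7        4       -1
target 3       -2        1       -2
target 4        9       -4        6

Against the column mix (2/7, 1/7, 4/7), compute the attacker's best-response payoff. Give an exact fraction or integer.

target 1: (8)·(2/7) + (8)·(1/7) + (-2)·(4/7) = 16/7.
target 2: (7)·(2/7) + (4)·(1/7) + (-1)·(4/7) = 2.
target 3: (-2)·(2/7) + (1)·(1/7) + (-2)·(4/7) = -11/7.
target 4: (9)·(2/7) + (-4)·(1/7) + (6)·(4/7) = 38/7.
The best pure response is target 4 with expected payoff 38/7.

38/7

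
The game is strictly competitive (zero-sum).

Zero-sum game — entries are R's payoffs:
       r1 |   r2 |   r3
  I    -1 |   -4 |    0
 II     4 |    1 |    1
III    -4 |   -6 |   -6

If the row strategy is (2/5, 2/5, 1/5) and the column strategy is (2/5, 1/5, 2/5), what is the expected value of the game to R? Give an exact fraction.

Against (2/5, 1/5, 2/5), each row's expected payoff is I: -6/5; II: 11/5; III: -26/5.
Taking the (2/5, 2/5, 1/5)-weighted average: (2/5)·(-6/5) + (2/5)·(11/5) + (1/5)·(-26/5) = -16/25.

-16/25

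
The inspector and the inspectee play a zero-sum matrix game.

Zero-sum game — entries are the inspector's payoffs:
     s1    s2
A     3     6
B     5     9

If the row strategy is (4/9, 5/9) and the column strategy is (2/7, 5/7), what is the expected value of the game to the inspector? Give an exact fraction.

Against (2/7, 5/7), each row's expected payoff is A: 36/7; B: 55/7.
Taking the (4/9, 5/9)-weighted average: (4/9)·(36/7) + (5/9)·(55/7) = 419/63.

419/63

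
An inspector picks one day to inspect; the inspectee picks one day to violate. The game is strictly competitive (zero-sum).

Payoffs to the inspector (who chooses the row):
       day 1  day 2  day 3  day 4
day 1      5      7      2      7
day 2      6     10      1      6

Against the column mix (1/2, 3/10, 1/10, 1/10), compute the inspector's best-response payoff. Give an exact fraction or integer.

67/10

day 1: (5)·(1/2) + (7)·(3/10) + (2)·(1/10) + (7)·(1/10) = 11/2.
day 2: (6)·(1/2) + (10)·(3/10) + (1)·(1/10) + (6)·(1/10) = 67/10.
The best pure response is day 2 with expected payoff 67/10.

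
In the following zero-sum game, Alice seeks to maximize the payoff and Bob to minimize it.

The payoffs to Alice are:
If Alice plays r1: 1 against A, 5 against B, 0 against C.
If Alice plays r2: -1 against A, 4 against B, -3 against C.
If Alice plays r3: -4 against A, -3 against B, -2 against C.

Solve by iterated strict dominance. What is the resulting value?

0

Column B is strictly dominated by A for Bob (1<5, -1<4, -4<-3); eliminate B.
Row r3 is strictly dominated by row r1 (1>-4, 0>-2); eliminate r3.
Row r2 is strictly dominated by row r1 (1>-1, 0>-3); eliminate r2.
Column A is strictly dominated by C for Bob (0<1); eliminate A.
Only (r1, C) remains, with payoff 0.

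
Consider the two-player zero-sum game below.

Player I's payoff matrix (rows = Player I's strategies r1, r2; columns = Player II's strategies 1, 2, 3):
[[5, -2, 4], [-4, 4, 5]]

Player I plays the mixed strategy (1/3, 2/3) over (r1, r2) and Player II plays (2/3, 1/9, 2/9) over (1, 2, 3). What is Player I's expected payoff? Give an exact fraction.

Against (2/3, 1/9, 2/9), each row's expected payoff is r1: 4; r2: -10/9.
Taking the (1/3, 2/3)-weighted average: (1/3)·(4) + (2/3)·(-10/9) = 16/27.

16/27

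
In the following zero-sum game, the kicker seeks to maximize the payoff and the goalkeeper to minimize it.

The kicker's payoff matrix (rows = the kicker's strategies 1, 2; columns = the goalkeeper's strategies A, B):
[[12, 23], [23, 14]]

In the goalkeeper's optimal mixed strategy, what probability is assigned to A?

Row minima are 12 and 14, so the kicker's maximin is 14; column maxima are 23 and 23, so the goalkeeper's minimax is 23. These differ, so the equilibrium is in mixed strategies.
Let the goalkeeper play A with probability q. The kicker is indifferent when 12q + 23(1−q) = 23q + 14(1−q), giving q = 9/20.

9/20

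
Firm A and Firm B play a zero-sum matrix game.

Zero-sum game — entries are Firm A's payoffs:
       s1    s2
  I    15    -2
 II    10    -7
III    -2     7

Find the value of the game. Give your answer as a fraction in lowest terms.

Row II is strictly dominated by row I, so Firm A never plays it.
The remaining 2×2 game on (I, III) × (s1, s2) has no saddle point. Let Firm A play I with probability p; indifference gives 15p − 2(1−p) = −2p + 7(1−p), so p = 9/26.
Similarly Firm B's optimal q on s1 is 9/26, and the value is 15·(9/26) + (-2)·(17/26) = 101/26.

101/26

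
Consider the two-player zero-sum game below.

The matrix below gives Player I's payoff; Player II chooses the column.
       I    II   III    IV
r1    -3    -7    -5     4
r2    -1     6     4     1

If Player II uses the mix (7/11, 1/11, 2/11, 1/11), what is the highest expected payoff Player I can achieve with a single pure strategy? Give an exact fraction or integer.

r1: (-3)·(7/11) + (-7)·(1/11) + (-5)·(2/11) + (4)·(1/11) = -34/11.
r2: (-1)·(7/11) + (6)·(1/11) + (4)·(2/11) + (1)·(1/11) = 8/11.
The best pure response is r2 with expected payoff 8/11.

8/11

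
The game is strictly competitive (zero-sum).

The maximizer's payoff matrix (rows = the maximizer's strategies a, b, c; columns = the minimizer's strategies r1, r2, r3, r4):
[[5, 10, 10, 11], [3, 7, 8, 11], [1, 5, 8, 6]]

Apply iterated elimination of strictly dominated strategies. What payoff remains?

Row c is strictly dominated by row a (5>1, 10>5, 10>8, 11>6); eliminate c.
Column r4 is strictly dominated by r1 for the minimizer (5<11, 3<11); eliminate r4.
Row b is strictly dominated by row a (5>3, 10>7, 10>8); eliminate b.
Column r2 is strictly dominated by r1 for the minimizer (5<10); eliminate r2.
Column r3 is strictly dominated by r1 for the minimizer (5<10); eliminate r3.
Only (a, r1) remains, with payoff 5.

5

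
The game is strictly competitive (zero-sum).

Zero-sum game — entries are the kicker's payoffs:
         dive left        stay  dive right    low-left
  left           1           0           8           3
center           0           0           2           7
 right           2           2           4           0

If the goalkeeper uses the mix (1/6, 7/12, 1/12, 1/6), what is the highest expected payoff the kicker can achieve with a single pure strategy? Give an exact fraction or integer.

left: (1)·(1/6) + (0)·(7/12) + (8)·(1/12) + (3)·(1/6) = 4/3.
center: (0)·(1/6) + (0)·(7/12) + (2)·(1/12) + (7)·(1/6) = 4/3.
right: (2)·(1/6) + (2)·(7/12) + (4)·(1/12) + (0)·(1/6) = 11/6.
The best pure response is right with expected payoff 11/6.

11/6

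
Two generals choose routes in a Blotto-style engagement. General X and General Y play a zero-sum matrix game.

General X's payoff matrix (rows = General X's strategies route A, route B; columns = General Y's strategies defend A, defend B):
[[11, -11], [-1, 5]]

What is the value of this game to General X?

Row minima are -11 and -1, so General X's maximin is -1; column maxima are 11 and 5, so General Y's minimax is 5. These differ, so the equilibrium is in mixed strategies.
Let General X play route A with probability p. General Y is indifferent when 11p − (1−p) = −11p + 5(1−p), giving p = 3/14.
Let General Y play defend A with probability q. General X is indifferent when 11q − 11(1−q) = −q + 5(1−q), giving q = 4/7.
The value is 11·(4/7) + (-11)·(3/7) = 11/7.

11/7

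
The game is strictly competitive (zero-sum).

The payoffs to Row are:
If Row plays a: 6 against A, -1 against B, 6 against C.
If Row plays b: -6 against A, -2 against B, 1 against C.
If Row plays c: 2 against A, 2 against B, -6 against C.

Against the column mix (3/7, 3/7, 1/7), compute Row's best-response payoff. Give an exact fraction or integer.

3

a: (6)·(3/7) + (-1)·(3/7) + (6)·(1/7) = 3.
b: (-6)·(3/7) + (-2)·(3/7) + (1)·(1/7) = -23/7.
c: (2)·(3/7) + (2)·(3/7) + (-6)·(1/7) = 6/7.
The best pure response is a with expected payoff 3.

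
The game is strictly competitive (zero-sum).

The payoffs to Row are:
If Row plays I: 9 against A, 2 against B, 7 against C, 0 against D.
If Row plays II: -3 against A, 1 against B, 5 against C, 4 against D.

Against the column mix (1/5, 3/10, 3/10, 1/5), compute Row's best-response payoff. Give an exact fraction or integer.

9/2

I: (9)·(1/5) + (2)·(3/10) + (7)·(3/10) + (0)·(1/5) = 9/2.
II: (-3)·(1/5) + (1)·(3/10) + (5)·(3/10) + (4)·(1/5) = 2.
The best pure response is I with expected payoff 9/2.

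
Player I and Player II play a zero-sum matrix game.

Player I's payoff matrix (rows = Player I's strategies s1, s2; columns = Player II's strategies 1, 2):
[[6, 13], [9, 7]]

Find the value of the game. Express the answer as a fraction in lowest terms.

25/3

Row minima are 6 and 7, so Player I's maximin is 7; column maxima are 9 and 13, so Player II's minimax is 9. These differ, so the equilibrium is in mixed strategies.
Let Player I play s1 with probability p. Player II is indifferent when 6p + 9(1−p) = 13p + 7(1−p), giving p = 2/9.
Let Player II play 1 with probability q. Player I is indifferent when 6q + 13(1−q) = 9q + 7(1−q), giving q = 2/3.
The value is 6·(2/3) + (13)·(1/3) = 25/3.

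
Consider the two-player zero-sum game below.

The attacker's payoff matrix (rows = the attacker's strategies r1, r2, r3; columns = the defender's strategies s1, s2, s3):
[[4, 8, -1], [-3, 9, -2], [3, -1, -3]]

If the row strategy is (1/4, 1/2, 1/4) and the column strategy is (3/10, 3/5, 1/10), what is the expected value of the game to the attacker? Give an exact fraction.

Against (3/10, 3/5, 1/10), each row's expected payoff is r1: 59/10; r2: 43/10; r3: 0.
Taking the (1/4, 1/2, 1/4)-weighted average: (1/4)·(59/10) + (1/2)·(43/10) + (1/4)·(0) = 29/8.

29/8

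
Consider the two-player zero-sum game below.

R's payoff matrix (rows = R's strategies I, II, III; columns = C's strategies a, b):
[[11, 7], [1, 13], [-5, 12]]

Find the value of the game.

17/2

Row III is strictly dominated by row II, so R never plays it.
The remaining 2×2 game on (I, II) × (a, b) has no saddle point. Let R play I with probability p; indifference gives 11p + (1−p) = 7p + 13(1−p), so p = 3/4.
Similarly C's optimal q on a is 3/8, and the value is 11·(3/8) + (7)·(5/8) = 17/2.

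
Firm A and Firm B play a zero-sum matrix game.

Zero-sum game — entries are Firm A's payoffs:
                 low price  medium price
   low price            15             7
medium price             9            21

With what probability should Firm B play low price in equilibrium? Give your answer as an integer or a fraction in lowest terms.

7/10

Row minima are 7 and 9, so Firm A's maximin is 9; column maxima are 15 and 21, so Firm B's minimax is 15. These differ, so the equilibrium is in mixed strategies.
Let Firm B play low price with probability q. Firm A is indifferent when 15q + 7(1−q) = 9q + 21(1−q), giving q = 7/10.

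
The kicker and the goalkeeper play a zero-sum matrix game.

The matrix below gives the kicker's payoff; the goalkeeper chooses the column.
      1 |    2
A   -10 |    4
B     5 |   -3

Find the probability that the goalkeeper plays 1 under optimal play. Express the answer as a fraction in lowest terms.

Row minima are -10 and -3, so the kicker's maximin is -3; column maxima are 5 and 4, so the goalkeeper's minimax is 4. These differ, so the equilibrium is in mixed strategies.
Let the goalkeeper play 1 with probability q. The kicker is indifferent when −10q + 4(1−q) = 5q − 3(1−q), giving q = 7/22.

7/22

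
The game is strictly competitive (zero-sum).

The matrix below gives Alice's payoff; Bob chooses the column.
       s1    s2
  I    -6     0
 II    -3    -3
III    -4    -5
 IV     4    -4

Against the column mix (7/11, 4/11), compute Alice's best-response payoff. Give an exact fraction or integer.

12/11

I: (-6)·(7/11) + (0)·(4/11) = -42/11.
II: (-3)·(7/11) + (-3)·(4/11) = -3.
III: (-4)·(7/11) + (-5)·(4/11) = -48/11.
IV: (4)·(7/11) + (-4)·(4/11) = 12/11.
The best pure response is IV with expected payoff 12/11.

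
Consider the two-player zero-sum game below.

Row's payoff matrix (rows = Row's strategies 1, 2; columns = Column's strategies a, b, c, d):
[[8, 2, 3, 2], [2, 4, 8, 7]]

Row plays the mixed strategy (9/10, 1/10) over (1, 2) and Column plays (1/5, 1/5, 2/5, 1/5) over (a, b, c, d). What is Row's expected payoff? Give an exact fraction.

191/50

Against (1/5, 1/5, 2/5, 1/5), each row's expected payoff is 1: 18/5; 2: 29/5.
Taking the (9/10, 1/10)-weighted average: (9/10)·(18/5) + (1/10)·(29/5) = 191/50.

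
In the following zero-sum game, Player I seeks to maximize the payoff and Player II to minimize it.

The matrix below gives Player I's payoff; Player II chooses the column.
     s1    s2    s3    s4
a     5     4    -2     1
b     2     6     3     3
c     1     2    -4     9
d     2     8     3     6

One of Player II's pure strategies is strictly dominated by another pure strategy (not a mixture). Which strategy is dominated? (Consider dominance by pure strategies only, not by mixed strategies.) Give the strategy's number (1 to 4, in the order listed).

2

Player II prefers columns that give Player I less. Compare s2 with s3: -2 < 4, 3 < 6, -4 < 2, 3 < 8.
So s3 strictly dominates s2 for Player II; s2 is strictly dominated.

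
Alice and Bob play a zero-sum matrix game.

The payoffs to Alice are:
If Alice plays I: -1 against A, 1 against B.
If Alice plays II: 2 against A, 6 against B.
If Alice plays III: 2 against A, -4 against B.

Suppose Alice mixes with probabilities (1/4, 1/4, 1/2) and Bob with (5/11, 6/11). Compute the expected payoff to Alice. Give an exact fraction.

19/44

Against (5/11, 6/11), each row's expected payoff is I: 1/11; II: 46/11; III: -14/11.
Taking the (1/4, 1/4, 1/2)-weighted average: (1/4)·(1/11) + (1/4)·(46/11) + (1/2)·(-14/11) = 19/44.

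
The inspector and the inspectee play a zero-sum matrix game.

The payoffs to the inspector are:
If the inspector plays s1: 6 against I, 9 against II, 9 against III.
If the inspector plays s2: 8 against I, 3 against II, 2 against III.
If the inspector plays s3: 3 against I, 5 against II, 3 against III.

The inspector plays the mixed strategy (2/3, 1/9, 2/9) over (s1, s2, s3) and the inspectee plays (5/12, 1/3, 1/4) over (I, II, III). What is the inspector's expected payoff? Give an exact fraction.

176/27

Against (5/12, 1/3, 1/4), each row's expected payoff is s1: 31/4; s2: 29/6; s3: 11/3.
Taking the (2/3, 1/9, 2/9)-weighted average: (2/3)·(31/4) + (1/9)·(29/6) + (2/9)·(11/3) = 176/27.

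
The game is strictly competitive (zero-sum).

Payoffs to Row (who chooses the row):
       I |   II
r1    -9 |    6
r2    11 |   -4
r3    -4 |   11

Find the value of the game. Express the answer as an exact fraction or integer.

7/2

Row r1 is strictly dominated by row r3, so Row never plays it.
The remaining 2×2 game on (r2, r3) × (I, II) has no saddle point. Let Row play r2 with probability p; indifference gives 11p − 4(1−p) = −4p + 11(1−p), so p = 1/2.
Similarly Column's optimal q on I is 1/2, and the value is 11·(1/2) + (-4)·(1/2) = 7/2.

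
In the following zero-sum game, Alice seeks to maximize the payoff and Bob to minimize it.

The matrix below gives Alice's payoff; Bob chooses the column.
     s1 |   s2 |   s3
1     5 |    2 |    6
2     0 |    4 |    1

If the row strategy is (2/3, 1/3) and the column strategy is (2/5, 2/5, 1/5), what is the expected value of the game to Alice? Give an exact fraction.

Against (2/5, 2/5, 1/5), each row's expected payoff is 1: 4; 2: 9/5.
Taking the (2/3, 1/3)-weighted average: (2/3)·(4) + (1/3)·(9/5) = 49/15.

49/15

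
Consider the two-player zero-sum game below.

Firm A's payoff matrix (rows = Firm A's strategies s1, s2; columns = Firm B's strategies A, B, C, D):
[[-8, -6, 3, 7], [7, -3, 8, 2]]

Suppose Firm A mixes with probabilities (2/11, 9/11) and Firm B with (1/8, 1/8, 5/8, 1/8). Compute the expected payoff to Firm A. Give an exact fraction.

215/44

Against (1/8, 1/8, 5/8, 1/8), each row's expected payoff is s1: 1; s2: 23/4.
Taking the (2/11, 9/11)-weighted average: (2/11)·(1) + (9/11)·(23/4) = 215/44.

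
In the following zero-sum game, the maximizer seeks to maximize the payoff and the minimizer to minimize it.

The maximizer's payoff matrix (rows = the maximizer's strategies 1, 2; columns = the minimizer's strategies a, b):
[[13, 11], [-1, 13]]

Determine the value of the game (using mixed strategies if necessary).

Row minima are 11 and -1, so the maximizer's maximin is 11; column maxima are 13 and 13, so the minimizer's minimax is 13. These differ, so the equilibrium is in mixed strategies.
Let the maximizer play 1 with probability p. The minimizer is indifferent when 13p − (1−p) = 11p + 13(1−p), giving p = 7/8.
Let the minimizer play a with probability q. The maximizer is indifferent when 13q + 11(1−q) = −q + 13(1−q), giving q = 1/8.
The value is 13·(1/8) + (11)·(7/8) = 45/4.

45/4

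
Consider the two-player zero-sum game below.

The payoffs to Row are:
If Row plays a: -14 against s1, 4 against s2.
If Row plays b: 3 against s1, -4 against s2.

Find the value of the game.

-44/25

Row minima are -14 and -4, so Row's maximin is -4; column maxima are 3 and 4, so Column's minimax is 3. These differ, so the equilibrium is in mixed strategies.
Let Row play a with probability p. Column is indifferent when −14p + 3(1−p) = 4p − 4(1−p), giving p = 7/25.
Let Column play s1 with probability q. Row is indifferent when −14q + 4(1−q) = 3q − 4(1−q), giving q = 8/25.
The value is -14·(8/25) + (4)·(17/25) = -44/25.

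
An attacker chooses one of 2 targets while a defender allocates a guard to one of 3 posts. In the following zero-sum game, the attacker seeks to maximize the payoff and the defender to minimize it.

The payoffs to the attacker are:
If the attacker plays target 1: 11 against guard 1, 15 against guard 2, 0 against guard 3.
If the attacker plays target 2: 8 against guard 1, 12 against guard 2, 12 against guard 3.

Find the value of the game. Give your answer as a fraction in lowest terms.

Column guard 2 is strictly dominated by guard 1 for the defender (it gives the attacker more in every row).
The remaining 2×2 game on (target 1, target 2) × (guard 1, guard 3) has no saddle point. Let the attacker play target 1 with probability p; indifference gives 11p + 8(1−p) = 12(1−p), so p = 4/15.
Similarly the defender's optimal q on guard 1 is 4/5, and the value is 11·(4/5) + (0)·(1/5) = 44/5.

44/5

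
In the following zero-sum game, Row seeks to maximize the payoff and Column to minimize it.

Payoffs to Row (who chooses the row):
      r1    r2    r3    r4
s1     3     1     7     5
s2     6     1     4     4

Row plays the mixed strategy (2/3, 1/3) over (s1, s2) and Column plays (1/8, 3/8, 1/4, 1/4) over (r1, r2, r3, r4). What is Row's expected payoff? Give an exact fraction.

Against (1/8, 3/8, 1/4, 1/4), each row's expected payoff is s1: 15/4; s2: 25/8.
Taking the (2/3, 1/3)-weighted average: (2/3)·(15/4) + (1/3)·(25/8) = 85/24.

85/24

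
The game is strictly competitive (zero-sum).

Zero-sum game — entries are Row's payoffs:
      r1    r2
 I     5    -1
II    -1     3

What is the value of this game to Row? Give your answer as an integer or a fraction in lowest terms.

Row minima are -1 and -1, so Row's maximin is -1; column maxima are 5 and 3, so Column's minimax is 3. These differ, so the equilibrium is in mixed strategies.
Let Row play I with probability p. Column is indifferent when 5p − (1−p) = −p + 3(1−p), giving p = 2/5.
Let Column play r1 with probability q. Row is indifferent when 5q − (1−q) = −q + 3(1−q), giving q = 2/5.
The value is 5·(2/5) + (-1)·(3/5) = 7/5.

7/5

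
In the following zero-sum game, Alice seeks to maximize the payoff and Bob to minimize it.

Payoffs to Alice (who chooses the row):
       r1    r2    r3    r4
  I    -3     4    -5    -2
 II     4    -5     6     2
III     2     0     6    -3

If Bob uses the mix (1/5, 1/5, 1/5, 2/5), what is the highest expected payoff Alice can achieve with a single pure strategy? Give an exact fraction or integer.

I: (-3)·(1/5) + (4)·(1/5) + (-5)·(1/5) + (-2)·(2/5) = -8/5.
II: (4)·(1/5) + (-5)·(1/5) + (6)·(1/5) + (2)·(2/5) = 9/5.
III: (2)·(1/5) + (0)·(1/5) + (6)·(1/5) + (-3)·(2/5) = 2/5.
The best pure response is II with expected payoff 9/5.

9/5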